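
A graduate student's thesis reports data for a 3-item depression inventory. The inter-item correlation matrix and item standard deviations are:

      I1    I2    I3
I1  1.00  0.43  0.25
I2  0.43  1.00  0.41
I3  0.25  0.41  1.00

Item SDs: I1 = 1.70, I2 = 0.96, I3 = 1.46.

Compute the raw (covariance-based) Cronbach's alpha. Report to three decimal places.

Cronbach's alpha = 0.584

Σσ²ᵢ = 1.70² + 0.96² + 1.46² = 5.9432
Covariances σ_ij = r_ij · s_i · s_j:
  σ(I1,I2) = 0.43 × 1.70 × 0.96 = 0.7018
  σ(I1,I3) = 0.25 × 1.70 × 1.46 = 0.6205
  σ(I2,I3) = 0.41 × 0.96 × 1.46 = 0.5747
σ²_T = Σσ²ᵢ + 2·Σσ_ij = 5.9432 + 2 × 1.8970 = 9.7372
α = (3/2)·(1 − 5.9432/9.7372) = 0.584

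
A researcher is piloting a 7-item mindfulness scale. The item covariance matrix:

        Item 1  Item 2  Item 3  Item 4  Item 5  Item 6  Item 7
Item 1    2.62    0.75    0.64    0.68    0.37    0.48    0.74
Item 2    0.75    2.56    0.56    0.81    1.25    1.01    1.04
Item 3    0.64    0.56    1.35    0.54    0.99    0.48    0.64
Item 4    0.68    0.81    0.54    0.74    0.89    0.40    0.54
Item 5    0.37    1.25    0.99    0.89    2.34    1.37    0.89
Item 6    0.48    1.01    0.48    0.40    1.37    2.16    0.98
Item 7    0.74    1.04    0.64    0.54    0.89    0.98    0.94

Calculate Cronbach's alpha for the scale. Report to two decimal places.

Cronbach's alpha = 0.84

ΣVar(i) = 2.62 + 2.56 + 1.35 + 0.74 + 2.34 + 2.16 + 0.94 = 12.71
Sum of the distinct covariances = 16.05
total variance = 12.71 + 2 × 16.05 = 44.81
α = (k/(k−1))·(1 − ΣVar(i)/total variance) = (7/6)·(1 − 12.71/44.81) = 0.84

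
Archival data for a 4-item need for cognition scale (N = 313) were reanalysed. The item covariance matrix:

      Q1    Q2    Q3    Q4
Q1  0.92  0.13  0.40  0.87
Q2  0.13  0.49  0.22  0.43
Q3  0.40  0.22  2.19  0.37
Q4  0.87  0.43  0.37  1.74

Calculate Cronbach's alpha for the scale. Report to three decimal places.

Σσ²ᵢ = 0.92 + 0.49 + 2.19 + 1.74 = 5.34
Sum of the distinct covariances = 2.42
Var(T) = 5.34 + 2 × 2.42 = 10.18
α = (k/(k−1))·(1 − Σσ²ᵢ/Var(T)) = (4/3)·(1 − 5.34/10.18) = 0.634

α = 0.634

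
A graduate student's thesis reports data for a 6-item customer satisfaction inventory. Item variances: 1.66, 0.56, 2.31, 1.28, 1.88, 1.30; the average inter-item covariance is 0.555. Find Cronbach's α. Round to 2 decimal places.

sum of item variances = 1.66 + 0.56 + 2.31 + 1.28 + 1.88 + 1.30 = 8.99
Sum of the 15 distinct covariances = 15 × 0.555 = 8.325
total variance = sum of item variances + 2·Σcov = 8.99 + 2 × 8.325 = 25.640
α = (6/5)·(1 − 8.99/25.640) = 0.78

α = 0.78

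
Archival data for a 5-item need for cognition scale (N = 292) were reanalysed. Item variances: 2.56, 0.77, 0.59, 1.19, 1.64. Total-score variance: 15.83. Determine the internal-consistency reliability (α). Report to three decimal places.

α = 0.717

Σσ²ᵢ = 2.56 + 0.77 + 0.59 + 1.19 + 1.64 = 6.75
α = (k/(k−1))·(1 − Σσ²ᵢ/σ²_total) = (5/4)·(1 − 6.75/15.83) = 0.717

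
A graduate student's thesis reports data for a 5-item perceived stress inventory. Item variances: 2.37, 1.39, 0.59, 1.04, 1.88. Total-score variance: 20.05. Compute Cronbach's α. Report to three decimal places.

α = 0.797

sum of item variances = 2.37 + 1.39 + 0.59 + 1.04 + 1.88 = 7.27
α = (k/(k−1))·(1 − sum of item variances/σ²_T) = (5/4)·(1 − 7.27/20.05) = 0.797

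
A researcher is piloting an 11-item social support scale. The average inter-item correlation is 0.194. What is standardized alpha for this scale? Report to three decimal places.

α = 0.726

Standardized α = k·r̄ / (1 + (k−1)·r̄) = 11 × 0.194 / (1 + 10 × 0.194)
  = 2.1340 / 2.9400 = 0.726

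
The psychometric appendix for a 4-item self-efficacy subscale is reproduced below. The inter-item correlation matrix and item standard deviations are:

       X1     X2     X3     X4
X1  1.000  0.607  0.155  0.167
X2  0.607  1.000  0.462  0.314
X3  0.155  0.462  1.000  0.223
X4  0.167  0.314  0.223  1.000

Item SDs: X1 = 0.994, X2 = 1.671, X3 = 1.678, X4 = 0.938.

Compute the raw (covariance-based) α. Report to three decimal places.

Σσ²ᵢ = 0.994² + 1.671² + 1.678² + 0.938² = 7.4758
Covariances σ_ij = r_ij · s_i · s_j:
  σ(X1,X2) = 0.607 × 0.994 × 1.671 = 1.0082
  σ(X1,X3) = 0.155 × 0.994 × 1.678 = 0.2585
  σ(X1,X4) = 0.167 × 0.994 × 0.938 = 0.1557
  σ(X2,X3) = 0.462 × 1.671 × 1.678 = 1.2954
  σ(X2,X4) = 0.314 × 1.671 × 0.938 = 0.4922
  σ(X3,X4) = 0.223 × 1.678 × 0.938 = 0.3510
σ²_T = Σσ²ᵢ + 2·Σσ_ij = 7.4758 + 2 × 3.5610 = 14.5978
α = (4/3)·(1 − 7.4758/14.5978) = 0.651

α = 0.651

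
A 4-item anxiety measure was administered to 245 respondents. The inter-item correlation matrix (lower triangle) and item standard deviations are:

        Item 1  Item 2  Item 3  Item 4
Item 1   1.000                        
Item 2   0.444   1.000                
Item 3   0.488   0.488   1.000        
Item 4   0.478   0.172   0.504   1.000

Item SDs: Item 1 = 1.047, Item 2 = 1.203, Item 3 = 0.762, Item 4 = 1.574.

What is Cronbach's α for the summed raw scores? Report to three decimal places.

Cronbach's α = 0.702

Σσ²ᵢ = 1.047² + 1.203² + 0.762² + 1.574² = 5.6015
Covariances σ_ij = r_ij · s_i · s_j:
  σ(Item 1,Item 2) = 0.444 × 1.047 × 1.203 = 0.5592
  σ(Item 1,Item 3) = 0.488 × 1.047 × 0.762 = 0.3893
  σ(Item 1,Item 4) = 0.478 × 1.047 × 1.574 = 0.7877
  σ(Item 2,Item 3) = 0.488 × 1.203 × 0.762 = 0.4473
  σ(Item 2,Item 4) = 0.172 × 1.203 × 1.574 = 0.3257
  σ(Item 3,Item 4) = 0.504 × 0.762 × 1.574 = 0.6045
σ²_T = Σσ²ᵢ + 2·Σσ_ij = 5.6015 + 2 × 3.1137 = 11.8289
α = (4/3)·(1 − 5.6015/11.8289) = 0.702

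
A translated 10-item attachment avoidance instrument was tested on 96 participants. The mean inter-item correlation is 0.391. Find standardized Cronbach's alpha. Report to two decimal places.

standardized Cronbach's alpha = 0.87

Standardized α = k·r̄ / (1 + (k−1)·r̄) = 10 × 0.391 / (1 + 9 × 0.391)
  = 3.9100 / 4.5190 = 0.87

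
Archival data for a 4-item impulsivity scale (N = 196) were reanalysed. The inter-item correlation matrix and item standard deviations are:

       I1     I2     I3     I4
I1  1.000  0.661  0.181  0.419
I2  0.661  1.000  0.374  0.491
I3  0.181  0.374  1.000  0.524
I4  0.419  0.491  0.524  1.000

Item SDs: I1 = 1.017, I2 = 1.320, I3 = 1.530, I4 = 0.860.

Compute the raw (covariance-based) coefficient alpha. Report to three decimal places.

Σσ²ᵢ = 1.017² + 1.320² + 1.530² + 0.860² = 5.8572
Covariances σ_ij = r_ij · s_i · s_j:
  σ(I1,I2) = 0.661 × 1.017 × 1.320 = 0.8874
  σ(I1,I3) = 0.181 × 1.017 × 1.530 = 0.2816
  σ(I1,I4) = 0.419 × 1.017 × 0.860 = 0.3665
  σ(I2,I3) = 0.374 × 1.320 × 1.530 = 0.7553
  σ(I2,I4) = 0.491 × 1.320 × 0.860 = 0.5574
  σ(I3,I4) = 0.524 × 1.530 × 0.860 = 0.6895
σ²_T = Σσ²ᵢ + 2·Σσ_ij = 5.8572 + 2 × 3.5377 = 12.9326
α = (4/3)·(1 − 5.8572/12.9326) = 0.729

coefficient alpha = 0.729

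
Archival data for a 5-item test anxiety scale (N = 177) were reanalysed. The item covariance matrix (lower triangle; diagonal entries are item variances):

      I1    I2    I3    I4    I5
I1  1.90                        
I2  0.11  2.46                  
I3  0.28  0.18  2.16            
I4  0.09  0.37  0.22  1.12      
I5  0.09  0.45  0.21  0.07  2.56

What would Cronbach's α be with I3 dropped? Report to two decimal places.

Remaining items: I1, I2, I4, I5 (k = 4).
sum of item variances = 1.90 + 2.46 + 1.12 + 2.56 = 8.04
σ²_T = 8.04 + 2 × 1.18 = 10.40
α (item deleted) = (4/3)·(1 − 8.04/10.40) = 0.30

α = 0.30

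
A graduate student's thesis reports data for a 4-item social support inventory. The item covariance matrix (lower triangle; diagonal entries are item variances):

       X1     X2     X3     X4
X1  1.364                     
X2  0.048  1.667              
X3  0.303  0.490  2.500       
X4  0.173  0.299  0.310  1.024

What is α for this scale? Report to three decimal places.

ΣVar(i) = 1.364 + 1.667 + 2.500 + 1.024 = 6.555
Sum of off-diagonal covariances = 1.623
σ²_T = 6.555 + 2 × 1.623 = 9.801
α = (k/(k−1))·(1 − ΣVar(i)/σ²_T) = (4/3)·(1 − 6.555/9.801) = 0.442

α = 0.442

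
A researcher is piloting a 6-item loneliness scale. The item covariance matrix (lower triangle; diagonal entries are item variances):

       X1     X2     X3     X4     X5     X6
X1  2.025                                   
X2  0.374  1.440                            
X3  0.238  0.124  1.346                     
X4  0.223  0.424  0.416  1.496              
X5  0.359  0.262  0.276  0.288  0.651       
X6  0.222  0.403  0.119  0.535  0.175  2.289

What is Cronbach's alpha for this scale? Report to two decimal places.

Σσᵢ² = 2.025 + 1.440 + 1.346 + 1.496 + 0.651 + 2.289 = 9.247
Sum of the distinct covariances = 4.438
total variance = 9.247 + 2 × 4.438 = 18.123
α = (k/(k−1))·(1 − Σσᵢ²/total variance) = (6/5)·(1 − 9.247/18.123) = 0.59

Cronbach's alpha = 0.59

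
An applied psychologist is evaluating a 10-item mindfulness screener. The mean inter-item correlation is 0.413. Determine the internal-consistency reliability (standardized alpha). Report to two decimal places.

Standardized α = k·r̄ / (1 + (k−1)·r̄) = 10 × 0.413 / (1 + 9 × 0.413)
  = 4.1300 / 4.7170 = 0.88

standardized alpha = 0.88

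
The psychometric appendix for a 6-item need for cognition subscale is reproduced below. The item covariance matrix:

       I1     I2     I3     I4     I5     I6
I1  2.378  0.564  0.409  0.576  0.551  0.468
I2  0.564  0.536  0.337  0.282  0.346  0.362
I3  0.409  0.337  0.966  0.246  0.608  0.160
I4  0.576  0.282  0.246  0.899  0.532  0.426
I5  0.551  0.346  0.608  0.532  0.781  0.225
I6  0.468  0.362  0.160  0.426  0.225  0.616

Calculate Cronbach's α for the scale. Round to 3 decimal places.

α = 0.796

ΣVar(i) = 2.378 + 0.536 + 0.966 + 0.899 + 0.781 + 0.616 = 6.176
Sum of the distinct covariances = 6.092
σ²_total = 6.176 + 2 × 6.092 = 18.360
α = (k/(k−1))·(1 − ΣVar(i)/σ²_total) = (6/5)·(1 − 6.176/18.360) = 0.796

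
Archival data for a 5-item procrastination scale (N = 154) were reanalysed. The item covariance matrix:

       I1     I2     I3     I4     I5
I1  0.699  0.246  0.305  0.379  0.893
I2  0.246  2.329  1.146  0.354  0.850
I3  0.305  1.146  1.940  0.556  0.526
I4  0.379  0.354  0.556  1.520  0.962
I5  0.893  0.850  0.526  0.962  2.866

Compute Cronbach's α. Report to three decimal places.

Σσᵢ² = 0.699 + 2.329 + 1.940 + 1.520 + 2.866 = 9.354
Sum of the distinct covariances = 6.217
σ²_T = 9.354 + 2 × 6.217 = 21.788
α = (k/(k−1))·(1 − Σσᵢ²/σ²_T) = (5/4)·(1 − 9.354/21.788) = 0.713

Cronbach's α = 0.713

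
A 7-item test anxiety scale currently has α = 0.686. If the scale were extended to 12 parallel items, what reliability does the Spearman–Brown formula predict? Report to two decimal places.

predicted reliability = 0.79

Length factor m = 12/7 = 1.7143
α' = m·α / (1 + (m−1)·α)
   = 12/7 × 0.686 / (1 + (12/7 − 1) × 0.686)
   = 1.1760 / 1.4900 = 0.79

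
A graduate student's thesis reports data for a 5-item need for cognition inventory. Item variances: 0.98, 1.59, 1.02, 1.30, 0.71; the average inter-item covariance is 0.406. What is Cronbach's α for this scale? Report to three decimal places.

α = 0.740

ΣVar(i) = 0.98 + 1.59 + 1.02 + 1.30 + 0.71 = 5.60
Sum of the 10 distinct covariances = 10 × 0.406 = 4.060
σ²_T = ΣVar(i) + 2·Σcov = 5.60 + 2 × 4.060 = 13.720
α = (5/4)·(1 − 5.60/13.720) = 0.740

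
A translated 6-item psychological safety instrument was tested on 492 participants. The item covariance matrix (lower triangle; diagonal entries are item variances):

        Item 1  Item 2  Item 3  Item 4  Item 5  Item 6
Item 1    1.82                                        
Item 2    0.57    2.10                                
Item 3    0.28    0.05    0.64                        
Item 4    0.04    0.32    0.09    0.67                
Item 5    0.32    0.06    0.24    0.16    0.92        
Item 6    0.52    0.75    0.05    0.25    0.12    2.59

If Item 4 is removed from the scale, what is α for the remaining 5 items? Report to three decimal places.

α = 0.529

Remaining items: Item 1, Item 2, Item 3, Item 5, Item 6 (k = 5).
ΣVar(i) = 1.82 + 2.10 + 0.64 + 0.92 + 2.59 = 8.07
σ²_total = 8.07 + 2 × 2.96 = 13.99
α (item deleted) = (5/4)·(1 − 8.07/13.99) = 0.529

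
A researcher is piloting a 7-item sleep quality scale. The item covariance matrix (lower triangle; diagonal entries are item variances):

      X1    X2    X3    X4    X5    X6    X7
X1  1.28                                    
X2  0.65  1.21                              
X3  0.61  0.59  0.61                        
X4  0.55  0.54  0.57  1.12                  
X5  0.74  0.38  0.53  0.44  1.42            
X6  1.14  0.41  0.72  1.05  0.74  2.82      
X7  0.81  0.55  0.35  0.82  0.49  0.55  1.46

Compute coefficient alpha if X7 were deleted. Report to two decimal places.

Remaining items: X1, X2, X3, X4, X5, X6 (k = 6).
sum of item variances = 1.28 + 1.21 + 0.61 + 1.12 + 1.42 + 2.82 = 8.46
σ²_T = 8.46 + 2 × 9.66 = 27.78
α (item deleted) = (6/5)·(1 − 8.46/27.78) = 0.83

coefficient alpha = 0.83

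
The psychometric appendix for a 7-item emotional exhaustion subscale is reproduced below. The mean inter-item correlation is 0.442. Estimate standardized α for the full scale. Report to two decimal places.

Standardized α = k·r̄ / (1 + (k−1)·r̄) = 7 × 0.442 / (1 + 6 × 0.442)
  = 3.0940 / 3.6520 = 0.85

standardized α = 0.85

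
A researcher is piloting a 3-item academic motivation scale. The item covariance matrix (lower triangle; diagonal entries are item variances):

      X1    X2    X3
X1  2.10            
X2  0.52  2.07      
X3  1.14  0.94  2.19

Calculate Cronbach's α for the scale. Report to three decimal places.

α = 0.675

Σσᵢ² = 2.10 + 2.07 + 2.19 = 6.36
Σ_{i<j} σ_ij = 2.60
σ²_T = 6.36 + 2 × 2.60 = 11.56
α = (k/(k−1))·(1 − Σσᵢ²/σ²_T) = (3/2)·(1 − 6.36/11.56) = 0.675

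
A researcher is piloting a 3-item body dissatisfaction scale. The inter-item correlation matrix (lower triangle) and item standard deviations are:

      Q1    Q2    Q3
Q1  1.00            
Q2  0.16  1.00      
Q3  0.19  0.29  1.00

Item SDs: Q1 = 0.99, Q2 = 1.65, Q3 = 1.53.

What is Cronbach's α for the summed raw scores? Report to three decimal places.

Cronbach's α = 0.447

Σσ²ᵢ = 0.99² + 1.65² + 1.53² = 6.0435
Covariances σ_ij = r_ij · s_i · s_j:
  σ(Q1,Q2) = 0.16 × 0.99 × 1.65 = 0.2614
  σ(Q1,Q3) = 0.19 × 0.99 × 1.53 = 0.2878
  σ(Q2,Q3) = 0.29 × 1.65 × 1.53 = 0.7321
σ²_T = Σσ²ᵢ + 2·Σσ_ij = 6.0435 + 2 × 1.2813 = 8.6061
α = (3/2)·(1 − 6.0435/8.6061) = 0.447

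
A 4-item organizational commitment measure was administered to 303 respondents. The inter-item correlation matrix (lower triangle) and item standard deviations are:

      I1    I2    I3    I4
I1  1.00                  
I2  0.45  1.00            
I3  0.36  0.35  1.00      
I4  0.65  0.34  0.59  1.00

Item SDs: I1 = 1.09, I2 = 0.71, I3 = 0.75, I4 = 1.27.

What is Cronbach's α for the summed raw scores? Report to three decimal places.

Σσ²ᵢ = 1.09² + 0.71² + 0.75² + 1.27² = 3.8676
Covariances σ_ij = r_ij · s_i · s_j:
  σ(I1,I2) = 0.45 × 1.09 × 0.71 = 0.3483
  σ(I1,I3) = 0.36 × 1.09 × 0.75 = 0.2943
  σ(I1,I4) = 0.65 × 1.09 × 1.27 = 0.8998
  σ(I2,I3) = 0.35 × 0.71 × 0.75 = 0.1864
  σ(I2,I4) = 0.34 × 0.71 × 1.27 = 0.3066
  σ(I3,I4) = 0.59 × 0.75 × 1.27 = 0.5620
σ²_T = Σσ²ᵢ + 2·Σσ_ij = 3.8676 + 2 × 2.5974 = 9.0624
α = (4/3)·(1 − 3.8676/9.0624) = 0.764

α = 0.764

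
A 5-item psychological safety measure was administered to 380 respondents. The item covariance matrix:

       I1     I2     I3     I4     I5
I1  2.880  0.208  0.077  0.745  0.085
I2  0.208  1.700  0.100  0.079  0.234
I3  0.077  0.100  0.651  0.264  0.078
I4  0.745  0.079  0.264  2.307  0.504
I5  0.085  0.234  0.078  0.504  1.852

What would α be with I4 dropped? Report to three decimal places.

Remaining items: I1, I2, I3, I5 (k = 4).
sum of item variances = 2.880 + 1.700 + 0.651 + 1.852 = 7.083
σ²_T = 7.083 + 2 × 0.782 = 8.647
α (item deleted) = (4/3)·(1 − 7.083/8.647) = 0.241

α = 0.241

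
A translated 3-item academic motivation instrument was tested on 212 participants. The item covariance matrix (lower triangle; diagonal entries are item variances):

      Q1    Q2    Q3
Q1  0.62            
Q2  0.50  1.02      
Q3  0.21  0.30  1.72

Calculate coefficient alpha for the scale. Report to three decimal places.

sum of item variances = 0.62 + 1.02 + 1.72 = 3.36
Σ_{i<j} σ_ij = 1.01
σ²_total = 3.36 + 2 × 1.01 = 5.38
α = (k/(k−1))·(1 − sum of item variances/σ²_total) = (3/2)·(1 − 3.36/5.38) = 0.563

α = 0.563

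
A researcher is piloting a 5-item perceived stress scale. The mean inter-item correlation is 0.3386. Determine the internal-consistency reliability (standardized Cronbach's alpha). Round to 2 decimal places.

α = 0.72

Standardized α = k·r̄ / (1 + (k−1)·r̄) = 5 × 0.3386 / (1 + 4 × 0.3386)
  = 1.6930 / 2.3544 = 0.72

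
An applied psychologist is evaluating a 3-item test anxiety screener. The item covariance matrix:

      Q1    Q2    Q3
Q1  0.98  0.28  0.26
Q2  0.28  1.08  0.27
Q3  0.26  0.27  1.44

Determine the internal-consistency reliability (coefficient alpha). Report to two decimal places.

α = 0.47

Σσᵢ² = 0.98 + 1.08 + 1.44 = 3.50
Σ_{i<j} σ_ij = 0.81
total variance = 3.50 + 2 × 0.81 = 5.12
α = (k/(k−1))·(1 − Σσᵢ²/total variance) = (3/2)·(1 − 3.50/5.12) = 0.47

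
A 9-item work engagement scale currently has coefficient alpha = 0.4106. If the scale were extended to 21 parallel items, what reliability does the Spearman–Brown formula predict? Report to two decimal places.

predicted reliability = 0.62

Length factor m = 21/9 = 2.3333
α' = m·α / (1 + (m−1)·α)
   = 21/9 × 0.4106 / (1 + (21/9 − 1) × 0.4106)
   = 0.9581 / 1.5475 = 0.62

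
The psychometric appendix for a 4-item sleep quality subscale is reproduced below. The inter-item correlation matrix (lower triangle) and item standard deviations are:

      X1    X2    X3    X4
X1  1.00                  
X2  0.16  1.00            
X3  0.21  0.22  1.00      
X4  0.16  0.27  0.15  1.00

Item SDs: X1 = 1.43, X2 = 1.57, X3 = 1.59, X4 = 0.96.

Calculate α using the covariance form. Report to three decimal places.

Σσ²ᵢ = 1.43² + 1.57² + 1.59² + 0.96² = 7.9595
Covariances σ_ij = r_ij · s_i · s_j:
  σ(X1,X2) = 0.16 × 1.43 × 1.57 = 0.3592
  σ(X1,X3) = 0.21 × 1.43 × 1.59 = 0.4775
  σ(X1,X4) = 0.16 × 1.43 × 0.96 = 0.2196
  σ(X2,X3) = 0.22 × 1.57 × 1.59 = 0.5492
  σ(X2,X4) = 0.27 × 1.57 × 0.96 = 0.4069
  σ(X3,X4) = 0.15 × 1.59 × 0.96 = 0.2290
σ²_T = Σσ²ᵢ + 2·Σσ_ij = 7.9595 + 2 × 2.2414 = 12.4423
α = (4/3)·(1 − 7.9595/12.4423) = 0.480

α = 0.480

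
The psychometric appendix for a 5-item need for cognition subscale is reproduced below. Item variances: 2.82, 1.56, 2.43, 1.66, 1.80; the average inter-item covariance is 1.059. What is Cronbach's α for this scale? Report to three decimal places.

Σσ²ᵢ = 2.82 + 1.56 + 2.43 + 1.66 + 1.80 = 10.27
Sum of the 10 distinct covariances = 10 × 1.059 = 10.590
Var(T) = Σσ²ᵢ + 2·Σcov = 10.27 + 2 × 10.590 = 31.450
α = (5/4)·(1 − 10.27/31.450) = 0.842

α = 0.842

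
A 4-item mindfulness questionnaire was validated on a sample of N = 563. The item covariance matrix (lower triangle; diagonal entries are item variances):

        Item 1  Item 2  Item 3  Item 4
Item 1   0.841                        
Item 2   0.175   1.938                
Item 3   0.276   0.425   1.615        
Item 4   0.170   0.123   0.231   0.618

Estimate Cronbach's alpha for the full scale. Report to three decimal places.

Σσ²ᵢ = 0.841 + 1.938 + 1.615 + 0.618 = 5.012
Sum of off-diagonal covariances = 1.400
σ²_T = 5.012 + 2 × 1.400 = 7.812
α = (k/(k−1))·(1 − Σσ²ᵢ/σ²_T) = (4/3)·(1 − 5.012/7.812) = 0.478

α = 0.478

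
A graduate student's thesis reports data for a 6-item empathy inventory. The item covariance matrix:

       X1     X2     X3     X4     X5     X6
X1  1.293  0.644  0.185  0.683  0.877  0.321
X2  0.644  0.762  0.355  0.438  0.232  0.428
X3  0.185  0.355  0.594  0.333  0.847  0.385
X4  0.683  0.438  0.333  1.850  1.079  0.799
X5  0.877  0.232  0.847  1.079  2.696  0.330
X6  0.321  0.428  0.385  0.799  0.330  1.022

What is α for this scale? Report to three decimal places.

α = 0.791

ΣVar(i) = 1.293 + 0.762 + 0.594 + 1.850 + 2.696 + 1.022 = 8.217
Sum of the distinct covariances = 7.936
Var(T) = 8.217 + 2 × 7.936 = 24.089
α = (k/(k−1))·(1 − ΣVar(i)/Var(T)) = (6/5)·(1 − 8.217/24.089) = 0.791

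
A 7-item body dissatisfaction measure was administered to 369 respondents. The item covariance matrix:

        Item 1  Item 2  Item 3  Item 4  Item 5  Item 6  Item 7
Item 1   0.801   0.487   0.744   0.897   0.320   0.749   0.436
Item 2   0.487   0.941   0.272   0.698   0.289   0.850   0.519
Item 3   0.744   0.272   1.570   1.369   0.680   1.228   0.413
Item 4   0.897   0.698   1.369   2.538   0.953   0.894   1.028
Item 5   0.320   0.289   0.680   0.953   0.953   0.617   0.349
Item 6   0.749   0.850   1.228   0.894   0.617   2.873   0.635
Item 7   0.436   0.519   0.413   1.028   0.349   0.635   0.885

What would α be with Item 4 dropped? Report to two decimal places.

α = 0.82

Remaining items: Item 1, Item 2, Item 3, Item 5, Item 6, Item 7 (k = 6).
sum of item variances = 0.801 + 0.941 + 1.570 + 0.953 + 2.873 + 0.885 = 8.023
total variance = 8.023 + 2 × 8.588 = 25.199
α (item deleted) = (6/5)·(1 − 8.023/25.199) = 0.82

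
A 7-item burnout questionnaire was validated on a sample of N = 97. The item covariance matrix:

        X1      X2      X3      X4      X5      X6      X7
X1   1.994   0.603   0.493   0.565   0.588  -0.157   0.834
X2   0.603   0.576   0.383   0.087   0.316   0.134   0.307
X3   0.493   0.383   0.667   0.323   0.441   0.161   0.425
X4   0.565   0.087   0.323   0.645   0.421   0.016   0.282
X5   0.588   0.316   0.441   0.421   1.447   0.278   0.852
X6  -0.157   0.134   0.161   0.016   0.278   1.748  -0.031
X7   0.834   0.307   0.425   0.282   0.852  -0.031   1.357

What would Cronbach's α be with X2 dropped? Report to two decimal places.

Remaining items: X1, X3, X4, X5, X6, X7 (k = 6).
sum of item variances = 1.994 + 0.667 + 0.645 + 1.447 + 1.748 + 1.357 = 7.858
total variance = 7.858 + 2 × 5.491 = 18.840
α (item deleted) = (6/5)·(1 − 7.858/18.840) = 0.70

α = 0.70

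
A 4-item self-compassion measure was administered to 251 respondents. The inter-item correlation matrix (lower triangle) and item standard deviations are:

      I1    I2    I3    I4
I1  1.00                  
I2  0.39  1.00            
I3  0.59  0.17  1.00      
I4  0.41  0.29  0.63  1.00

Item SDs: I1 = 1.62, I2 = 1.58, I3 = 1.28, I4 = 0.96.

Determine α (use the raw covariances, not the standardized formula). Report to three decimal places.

α = 0.713

Σσ²ᵢ = 1.62² + 1.58² + 1.28² + 0.96² = 7.6808
Covariances σ_ij = r_ij · s_i · s_j:
  σ(I1,I2) = 0.39 × 1.62 × 1.58 = 0.9982
  σ(I1,I3) = 0.59 × 1.62 × 1.28 = 1.2234
  σ(I1,I4) = 0.41 × 1.62 × 0.96 = 0.6376
  σ(I2,I3) = 0.17 × 1.58 × 1.28 = 0.3438
  σ(I2,I4) = 0.29 × 1.58 × 0.96 = 0.4399
  σ(I3,I4) = 0.63 × 1.28 × 0.96 = 0.7741
σ²_T = Σσ²ᵢ + 2·Σσ_ij = 7.6808 + 2 × 4.4170 = 16.5148
α = (4/3)·(1 − 7.6808/16.5148) = 0.713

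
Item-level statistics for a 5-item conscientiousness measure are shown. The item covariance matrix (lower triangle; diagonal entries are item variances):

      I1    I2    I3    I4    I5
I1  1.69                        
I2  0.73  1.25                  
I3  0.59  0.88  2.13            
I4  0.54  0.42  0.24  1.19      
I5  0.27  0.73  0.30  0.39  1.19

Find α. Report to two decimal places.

α = 0.72

ΣVar(i) = 1.69 + 1.25 + 2.13 + 1.19 + 1.19 = 7.45
Sum of off-diagonal covariances = 5.09
σ²_total = 7.45 + 2 × 5.09 = 17.63
α = (k/(k−1))·(1 − ΣVar(i)/σ²_total) = (5/4)·(1 − 7.45/17.63) = 0.72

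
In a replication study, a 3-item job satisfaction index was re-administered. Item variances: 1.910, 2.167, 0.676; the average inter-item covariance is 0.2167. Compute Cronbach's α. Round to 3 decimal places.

sum of item variances = 1.910 + 2.167 + 0.676 = 4.753
Sum of the 3 distinct covariances = 3 × 0.2167 = 0.6501
Var(T) = sum of item variances + 2·Σcov = 4.753 + 2 × 0.6501 = 6.0532
α = (3/2)·(1 − 4.753/6.0532) = 0.322

Cronbach's α = 0.322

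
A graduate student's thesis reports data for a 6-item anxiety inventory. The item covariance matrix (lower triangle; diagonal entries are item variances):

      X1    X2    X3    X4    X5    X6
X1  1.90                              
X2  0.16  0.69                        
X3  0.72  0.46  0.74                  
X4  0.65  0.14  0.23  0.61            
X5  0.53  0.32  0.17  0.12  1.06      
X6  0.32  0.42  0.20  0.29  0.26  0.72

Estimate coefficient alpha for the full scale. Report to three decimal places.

coefficient alpha = 0.763

Σσ²ᵢ = 1.90 + 0.69 + 0.74 + 0.61 + 1.06 + 0.72 = 5.72
Sum of the distinct covariances = 4.99
Var(T) = 5.72 + 2 × 4.99 = 15.70
α = (k/(k−1))·(1 − Σσ²ᵢ/Var(T)) = (6/5)·(1 − 5.72/15.70) = 0.763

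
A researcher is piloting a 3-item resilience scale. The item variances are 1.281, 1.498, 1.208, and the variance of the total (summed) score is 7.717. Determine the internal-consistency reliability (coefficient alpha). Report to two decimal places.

Σσ²ᵢ = 1.281 + 1.498 + 1.208 = 3.987
α = (k/(k−1))·(1 − Σσ²ᵢ/total variance) = (3/2)·(1 − 3.987/7.717) = 0.73

α = 0.73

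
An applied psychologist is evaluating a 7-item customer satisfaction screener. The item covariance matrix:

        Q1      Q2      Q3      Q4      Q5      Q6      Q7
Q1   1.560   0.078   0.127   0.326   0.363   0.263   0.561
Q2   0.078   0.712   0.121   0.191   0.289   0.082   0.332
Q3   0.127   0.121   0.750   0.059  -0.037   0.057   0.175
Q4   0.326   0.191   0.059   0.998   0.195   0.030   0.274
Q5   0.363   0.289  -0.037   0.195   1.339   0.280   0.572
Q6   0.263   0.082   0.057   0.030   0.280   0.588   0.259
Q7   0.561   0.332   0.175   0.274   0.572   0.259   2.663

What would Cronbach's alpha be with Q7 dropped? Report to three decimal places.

α = 0.539

Remaining items: Q1, Q2, Q3, Q4, Q5, Q6 (k = 6).
sum of item variances = 1.560 + 0.712 + 0.750 + 0.998 + 1.339 + 0.588 = 5.947
σ²_total = 5.947 + 2 × 2.424 = 10.795
α (item deleted) = (6/5)·(1 − 5.947/10.795) = 0.539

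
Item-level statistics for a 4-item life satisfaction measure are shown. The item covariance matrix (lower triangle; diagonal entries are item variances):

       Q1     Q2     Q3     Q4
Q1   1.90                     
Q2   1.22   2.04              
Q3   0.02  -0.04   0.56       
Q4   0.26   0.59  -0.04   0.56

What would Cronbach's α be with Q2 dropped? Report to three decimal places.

Cronbach's α = 0.206

Remaining items: Q1, Q3, Q4 (k = 3).
Σσ²ᵢ = 1.90 + 0.56 + 0.56 = 3.02
σ²_T = 3.02 + 2 × 0.24 = 3.50
α (item deleted) = (3/2)·(1 − 3.02/3.50) = 0.206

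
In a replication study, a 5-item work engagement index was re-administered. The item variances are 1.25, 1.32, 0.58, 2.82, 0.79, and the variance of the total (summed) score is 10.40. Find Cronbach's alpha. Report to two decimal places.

α = 0.44

sum of item variances = 1.25 + 1.32 + 0.58 + 2.82 + 0.79 = 6.76
α = (k/(k−1))·(1 − sum of item variances/Var(T)) = (5/4)·(1 − 6.76/10.40) = 0.44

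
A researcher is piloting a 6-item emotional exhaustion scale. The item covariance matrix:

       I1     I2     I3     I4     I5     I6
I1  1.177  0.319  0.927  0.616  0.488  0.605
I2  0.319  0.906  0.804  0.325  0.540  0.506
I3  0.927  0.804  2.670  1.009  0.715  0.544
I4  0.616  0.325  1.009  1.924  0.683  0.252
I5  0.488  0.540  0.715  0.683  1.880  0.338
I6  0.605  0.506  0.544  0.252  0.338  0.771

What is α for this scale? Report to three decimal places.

Σσᵢ² = 1.177 + 0.906 + 2.670 + 1.924 + 1.880 + 0.771 = 9.328
Sum of off-diagonal covariances = 8.671
total variance = 9.328 + 2 × 8.671 = 26.670
α = (k/(k−1))·(1 − Σσᵢ²/total variance) = (6/5)·(1 − 9.328/26.670) = 0.780

α = 0.780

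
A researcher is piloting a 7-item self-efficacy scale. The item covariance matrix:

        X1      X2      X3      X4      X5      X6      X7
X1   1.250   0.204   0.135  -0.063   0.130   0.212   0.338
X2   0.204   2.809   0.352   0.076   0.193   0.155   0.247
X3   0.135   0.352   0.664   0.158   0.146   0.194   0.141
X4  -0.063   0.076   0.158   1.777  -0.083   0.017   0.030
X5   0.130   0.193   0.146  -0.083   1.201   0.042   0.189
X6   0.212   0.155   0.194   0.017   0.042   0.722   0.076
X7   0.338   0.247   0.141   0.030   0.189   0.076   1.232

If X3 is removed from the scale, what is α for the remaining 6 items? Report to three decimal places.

α = 0.338

Remaining items: X1, X2, X4, X5, X6, X7 (k = 6).
Σσ²ᵢ = 1.250 + 2.809 + 1.777 + 1.201 + 0.722 + 1.232 = 8.991
σ²_T = 8.991 + 2 × 1.763 = 12.517
α (item deleted) = (6/5)·(1 − 8.991/12.517) = 0.338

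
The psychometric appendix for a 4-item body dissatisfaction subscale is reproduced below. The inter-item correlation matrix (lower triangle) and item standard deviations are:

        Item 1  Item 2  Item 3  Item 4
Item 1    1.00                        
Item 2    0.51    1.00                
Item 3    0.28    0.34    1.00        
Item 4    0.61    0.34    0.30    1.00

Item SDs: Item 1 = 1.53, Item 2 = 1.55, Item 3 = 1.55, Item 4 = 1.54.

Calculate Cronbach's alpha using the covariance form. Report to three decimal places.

Σσ²ᵢ = 1.53² + 1.55² + 1.55² + 1.54² = 9.5175
Covariances σ_ij = r_ij · s_i · s_j:
  σ(Item 1,Item 2) = 0.51 × 1.53 × 1.55 = 1.2095
  σ(Item 1,Item 3) = 0.28 × 1.53 × 1.55 = 0.6640
  σ(Item 1,Item 4) = 0.61 × 1.53 × 1.54 = 1.4373
  σ(Item 2,Item 3) = 0.34 × 1.55 × 1.55 = 0.8169
  σ(Item 2,Item 4) = 0.34 × 1.55 × 1.54 = 0.8116
  σ(Item 3,Item 4) = 0.30 × 1.55 × 1.54 = 0.7161
σ²_T = Σσ²ᵢ + 2·Σσ_ij = 9.5175 + 2 × 5.6554 = 20.8283
α = (4/3)·(1 − 9.5175/20.8283) = 0.724

α = 0.724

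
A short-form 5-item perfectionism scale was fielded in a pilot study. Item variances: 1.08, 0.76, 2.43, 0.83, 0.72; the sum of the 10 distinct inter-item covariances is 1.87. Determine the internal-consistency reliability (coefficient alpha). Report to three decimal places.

Σσᵢ² = 1.08 + 0.76 + 2.43 + 0.83 + 0.72 = 5.82
Sum of distinct covariances = 1.87
σ²_total = Σσᵢ² + 2·Σcov = 5.82 + 2 × 1.87 = 9.56
α = (5/4)·(1 − 5.82/9.56) = 0.489

coefficient alpha = 0.489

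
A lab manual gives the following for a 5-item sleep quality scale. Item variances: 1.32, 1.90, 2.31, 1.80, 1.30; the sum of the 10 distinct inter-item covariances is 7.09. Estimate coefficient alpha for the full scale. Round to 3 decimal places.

coefficient alpha = 0.777

Σσᵢ² = 1.32 + 1.90 + 2.31 + 1.80 + 1.30 = 8.63
Sum of distinct covariances = 7.09
σ²_T = Σσᵢ² + 2·Σcov = 8.63 + 2 × 7.09 = 22.81
α = (5/4)·(1 − 8.63/22.81) = 0.777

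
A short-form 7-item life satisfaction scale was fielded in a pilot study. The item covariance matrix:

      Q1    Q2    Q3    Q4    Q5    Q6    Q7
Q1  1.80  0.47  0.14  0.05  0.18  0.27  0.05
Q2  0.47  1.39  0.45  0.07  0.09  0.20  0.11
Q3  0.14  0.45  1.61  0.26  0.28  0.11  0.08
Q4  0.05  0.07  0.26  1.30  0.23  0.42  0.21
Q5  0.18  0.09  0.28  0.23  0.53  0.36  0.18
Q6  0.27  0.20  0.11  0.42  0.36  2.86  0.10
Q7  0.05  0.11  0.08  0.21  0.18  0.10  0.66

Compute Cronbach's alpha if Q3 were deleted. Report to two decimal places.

α = 0.49

Remaining items: Q1, Q2, Q4, Q5, Q6, Q7 (k = 6).
ΣVar(i) = 1.80 + 1.39 + 1.30 + 0.53 + 2.86 + 0.66 = 8.54
Var(T) = 8.54 + 2 × 2.99 = 14.52
α (item deleted) = (6/5)·(1 − 8.54/14.52) = 0.49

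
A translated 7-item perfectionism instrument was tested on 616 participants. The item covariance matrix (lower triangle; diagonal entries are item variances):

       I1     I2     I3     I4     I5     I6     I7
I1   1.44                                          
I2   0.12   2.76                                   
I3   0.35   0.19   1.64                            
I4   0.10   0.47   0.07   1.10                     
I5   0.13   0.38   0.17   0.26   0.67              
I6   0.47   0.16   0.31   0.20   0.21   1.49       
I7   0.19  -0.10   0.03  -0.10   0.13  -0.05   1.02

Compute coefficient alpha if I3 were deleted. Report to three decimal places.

α = 0.453

Remaining items: I1, I2, I4, I5, I6, I7 (k = 6).
Σσ²ᵢ = 1.44 + 2.76 + 1.10 + 0.67 + 1.49 + 1.02 = 8.48
Var(T) = 8.48 + 2 × 2.57 = 13.62
α (item deleted) = (6/5)·(1 − 8.48/13.62) = 0.453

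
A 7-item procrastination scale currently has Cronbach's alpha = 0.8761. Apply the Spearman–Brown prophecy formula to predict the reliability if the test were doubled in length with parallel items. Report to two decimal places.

predicted reliability = 0.93

Length factor m = 2
α' = m·α / (1 + (m−1)·α)
   = 2 × 0.8761 / (1 + (2 − 1) × 0.8761)
   = 1.7522 / 1.8761 = 0.93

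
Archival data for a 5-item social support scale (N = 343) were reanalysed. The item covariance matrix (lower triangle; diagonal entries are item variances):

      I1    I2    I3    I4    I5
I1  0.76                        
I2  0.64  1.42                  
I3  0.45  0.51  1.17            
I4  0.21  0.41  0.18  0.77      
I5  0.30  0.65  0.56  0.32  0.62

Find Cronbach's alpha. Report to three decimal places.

α = 0.801

Σσᵢ² = 0.76 + 1.42 + 1.17 + 0.77 + 0.62 = 4.74
Sum of the distinct covariances = 4.23
Var(T) = 4.74 + 2 × 4.23 = 13.20
α = (k/(k−1))·(1 − Σσᵢ²/Var(T)) = (5/4)·(1 − 4.74/13.20) = 0.801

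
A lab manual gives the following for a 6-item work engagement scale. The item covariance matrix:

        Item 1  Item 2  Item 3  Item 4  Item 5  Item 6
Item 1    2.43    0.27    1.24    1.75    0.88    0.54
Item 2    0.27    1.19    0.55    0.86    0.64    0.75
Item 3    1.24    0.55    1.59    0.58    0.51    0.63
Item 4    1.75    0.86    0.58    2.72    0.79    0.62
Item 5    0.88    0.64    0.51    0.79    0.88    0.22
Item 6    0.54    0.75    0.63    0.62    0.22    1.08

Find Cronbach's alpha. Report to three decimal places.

sum of item variances = 2.43 + 1.19 + 1.59 + 2.72 + 0.88 + 1.08 = 9.89
Sum of the distinct covariances = 10.83
σ²_total = 9.89 + 2 × 10.83 = 31.55
α = (k/(k−1))·(1 − sum of item variances/σ²_total) = (6/5)·(1 − 9.89/31.55) = 0.824

Cronbach's alpha = 0.824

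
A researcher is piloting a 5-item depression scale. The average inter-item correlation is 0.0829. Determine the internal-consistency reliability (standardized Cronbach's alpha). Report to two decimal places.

standardized Cronbach's alpha = 0.31

Standardized α = k·r̄ / (1 + (k−1)·r̄) = 5 × 0.0829 / (1 + 4 × 0.0829)
  = 0.4145 / 1.3316 = 0.31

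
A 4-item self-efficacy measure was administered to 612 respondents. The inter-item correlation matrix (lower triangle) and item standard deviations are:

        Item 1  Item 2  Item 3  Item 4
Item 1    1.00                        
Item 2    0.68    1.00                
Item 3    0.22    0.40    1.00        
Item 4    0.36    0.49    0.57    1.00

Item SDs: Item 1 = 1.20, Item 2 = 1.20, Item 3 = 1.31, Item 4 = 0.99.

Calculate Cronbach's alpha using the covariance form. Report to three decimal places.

α = 0.761

Σσ²ᵢ = 1.20² + 1.20² + 1.31² + 0.99² = 5.5762
Covariances σ_ij = r_ij · s_i · s_j:
  σ(Item 1,Item 2) = 0.68 × 1.20 × 1.20 = 0.9792
  σ(Item 1,Item 3) = 0.22 × 1.20 × 1.31 = 0.3458
  σ(Item 1,Item 4) = 0.36 × 1.20 × 0.99 = 0.4277
  σ(Item 2,Item 3) = 0.40 × 1.20 × 1.31 = 0.6288
  σ(Item 2,Item 4) = 0.49 × 1.20 × 0.99 = 0.5821
  σ(Item 3,Item 4) = 0.57 × 1.31 × 0.99 = 0.7392
σ²_T = Σσ²ᵢ + 2·Σσ_ij = 5.5762 + 2 × 3.7028 = 12.9818
α = (4/3)·(1 − 5.5762/12.9818) = 0.761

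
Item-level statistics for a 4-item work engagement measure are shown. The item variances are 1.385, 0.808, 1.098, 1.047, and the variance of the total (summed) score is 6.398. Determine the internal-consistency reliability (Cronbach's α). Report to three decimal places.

Σσᵢ² = 1.385 + 0.808 + 1.098 + 1.047 = 4.338
α = (k/(k−1))·(1 − Σσᵢ²/total variance) = (4/3)·(1 − 4.338/6.398) = 0.429

α = 0.429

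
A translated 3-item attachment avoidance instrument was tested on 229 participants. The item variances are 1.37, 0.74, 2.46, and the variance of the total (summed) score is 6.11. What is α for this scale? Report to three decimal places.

α = 0.378

Σσᵢ² = 1.37 + 0.74 + 2.46 = 4.57
α = (k/(k−1))·(1 − Σσᵢ²/σ²_total) = (3/2)·(1 − 4.57/6.11) = 0.378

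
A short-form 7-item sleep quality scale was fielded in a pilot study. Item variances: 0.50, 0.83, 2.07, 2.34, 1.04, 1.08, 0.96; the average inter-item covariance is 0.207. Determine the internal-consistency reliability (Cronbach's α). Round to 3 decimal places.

Cronbach's α = 0.579

sum of item variances = 0.50 + 0.83 + 2.07 + 2.34 + 1.04 + 1.08 + 0.96 = 8.82
Sum of the 21 distinct covariances = 21 × 0.207 = 4.347
σ²_T = sum of item variances + 2·Σcov = 8.82 + 2 × 4.347 = 17.514
α = (7/6)·(1 − 8.82/17.514) = 0.579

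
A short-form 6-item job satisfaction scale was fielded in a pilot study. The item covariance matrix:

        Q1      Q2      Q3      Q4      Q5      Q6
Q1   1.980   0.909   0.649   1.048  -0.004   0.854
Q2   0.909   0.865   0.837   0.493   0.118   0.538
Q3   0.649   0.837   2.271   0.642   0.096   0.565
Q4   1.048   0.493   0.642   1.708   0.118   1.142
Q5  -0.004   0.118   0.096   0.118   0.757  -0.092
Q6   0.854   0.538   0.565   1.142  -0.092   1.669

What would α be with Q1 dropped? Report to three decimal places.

α = 0.688

Remaining items: Q2, Q3, Q4, Q5, Q6 (k = 5).
Σσ²ᵢ = 0.865 + 2.271 + 1.708 + 0.757 + 1.669 = 7.270
σ²_total = 7.270 + 2 × 4.457 = 16.184
α (item deleted) = (5/4)·(1 − 7.270/16.184) = 0.688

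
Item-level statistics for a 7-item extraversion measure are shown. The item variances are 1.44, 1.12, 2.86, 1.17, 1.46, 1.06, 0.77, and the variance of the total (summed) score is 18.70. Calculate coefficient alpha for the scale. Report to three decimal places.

α = 0.550

ΣVar(i) = 1.44 + 1.12 + 2.86 + 1.17 + 1.46 + 1.06 + 0.77 = 9.88
α = (k/(k−1))·(1 − ΣVar(i)/total variance) = (7/6)·(1 − 9.88/18.70) = 0.550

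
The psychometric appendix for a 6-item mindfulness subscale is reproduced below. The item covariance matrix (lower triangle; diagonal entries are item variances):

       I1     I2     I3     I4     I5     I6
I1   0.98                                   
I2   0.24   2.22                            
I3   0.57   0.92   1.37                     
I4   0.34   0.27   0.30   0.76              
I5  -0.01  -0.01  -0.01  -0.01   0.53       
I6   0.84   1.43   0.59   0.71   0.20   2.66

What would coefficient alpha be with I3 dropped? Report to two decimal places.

Remaining items: I1, I2, I4, I5, I6 (k = 5).
Σσ²ᵢ = 0.98 + 2.22 + 0.76 + 0.53 + 2.66 = 7.15
total variance = 7.15 + 2 × 4.00 = 15.15
α (item deleted) = (5/4)·(1 − 7.15/15.15) = 0.66

α = 0.66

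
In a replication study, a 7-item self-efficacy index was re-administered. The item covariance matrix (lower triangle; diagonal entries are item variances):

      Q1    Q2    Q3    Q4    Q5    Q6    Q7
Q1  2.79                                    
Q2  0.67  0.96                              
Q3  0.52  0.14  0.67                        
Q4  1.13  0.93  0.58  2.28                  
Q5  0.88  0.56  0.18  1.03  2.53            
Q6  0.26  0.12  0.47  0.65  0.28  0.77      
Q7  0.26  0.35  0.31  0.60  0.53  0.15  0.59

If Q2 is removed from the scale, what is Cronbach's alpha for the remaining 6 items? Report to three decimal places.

Remaining items: Q1, Q3, Q4, Q5, Q6, Q7 (k = 6).
Σσ²ᵢ = 2.79 + 0.67 + 2.28 + 2.53 + 0.77 + 0.59 = 9.63
Var(T) = 9.63 + 2 × 7.83 = 25.29
α (item deleted) = (6/5)·(1 − 9.63/25.29) = 0.743

Cronbach's alpha = 0.743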